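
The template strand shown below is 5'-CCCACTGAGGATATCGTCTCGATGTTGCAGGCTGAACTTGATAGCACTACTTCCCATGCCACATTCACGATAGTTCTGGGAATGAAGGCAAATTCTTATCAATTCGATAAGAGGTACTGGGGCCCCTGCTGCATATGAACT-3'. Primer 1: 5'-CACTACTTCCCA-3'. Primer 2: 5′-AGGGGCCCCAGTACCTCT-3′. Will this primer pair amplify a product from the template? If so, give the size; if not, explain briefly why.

Yes — an 83 bp product.

Primer 1 (CACTACTTCCCA) matches the top strand at positions 45–56; it acts as a forward primer.
Primer 2's reverse complement is AGAGGTACTGGGGCCCCT, matching the top strand at positions 110–127; it acts as a reverse primer.
The 3' ends face each other across positions 45–127, giving an 83 bp product.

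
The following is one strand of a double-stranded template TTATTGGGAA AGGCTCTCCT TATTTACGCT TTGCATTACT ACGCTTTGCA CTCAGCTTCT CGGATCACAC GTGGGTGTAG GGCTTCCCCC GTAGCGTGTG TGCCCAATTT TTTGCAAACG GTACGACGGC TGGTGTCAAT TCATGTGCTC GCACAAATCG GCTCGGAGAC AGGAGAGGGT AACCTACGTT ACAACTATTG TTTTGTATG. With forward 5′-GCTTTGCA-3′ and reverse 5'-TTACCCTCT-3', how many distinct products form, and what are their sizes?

The forward primer GCTTTGCA matches the top strand at positions 28–35, 43–50.
The reverse primer's reverse complement is AGAGGGTAA, matching at positions 174–182.
Each forward site pairs with the reverse site to give a product ending at position 182: sizes 155, 140 bp.

Two products: 155 bp, 140 bp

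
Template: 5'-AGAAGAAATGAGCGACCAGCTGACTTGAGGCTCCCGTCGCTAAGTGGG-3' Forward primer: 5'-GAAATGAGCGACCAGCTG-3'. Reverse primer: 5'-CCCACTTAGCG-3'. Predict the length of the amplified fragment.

The forward primer matches the template at positions 5–22.
Reverse complement of the reverse primer: CGCTAAGTGGG. This occurs on the top strand at positions 38–48.
Product length = (reverse-primer end) − (forward-primer start) + 1 = 48 − 5 + 1 = 44 bp.

44 bp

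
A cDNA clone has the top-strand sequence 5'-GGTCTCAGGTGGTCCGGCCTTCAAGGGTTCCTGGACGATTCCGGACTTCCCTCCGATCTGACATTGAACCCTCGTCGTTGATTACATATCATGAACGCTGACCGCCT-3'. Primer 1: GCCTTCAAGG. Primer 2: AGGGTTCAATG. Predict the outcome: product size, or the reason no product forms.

Yes — a 56 bp product.

Primer 1 (GCCTTCAAGG) matches the top strand at positions 17–26; it acts as a forward primer.
Primer 2's reverse complement is CATTGAACCCT, matching the top strand at positions 62–72; it acts as a reverse primer.
The 3' ends face each other across positions 17–72, giving a 56 bp product.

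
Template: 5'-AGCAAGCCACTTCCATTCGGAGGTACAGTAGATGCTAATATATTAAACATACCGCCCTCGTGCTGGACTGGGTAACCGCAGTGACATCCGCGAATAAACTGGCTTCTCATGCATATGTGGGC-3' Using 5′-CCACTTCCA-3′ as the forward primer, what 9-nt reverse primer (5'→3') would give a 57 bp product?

5'-GCACGAGGG-3'

The forward primer binds at positions 7–15, so a 57 bp product ends at position 7 + 57 − 1 = 63.
The reverse primer anneals to the top strand over positions 55–63, i.e. to CCCTCGTGC.
Its sequence written 5'→3' is the reverse complement: GCACGAGGG.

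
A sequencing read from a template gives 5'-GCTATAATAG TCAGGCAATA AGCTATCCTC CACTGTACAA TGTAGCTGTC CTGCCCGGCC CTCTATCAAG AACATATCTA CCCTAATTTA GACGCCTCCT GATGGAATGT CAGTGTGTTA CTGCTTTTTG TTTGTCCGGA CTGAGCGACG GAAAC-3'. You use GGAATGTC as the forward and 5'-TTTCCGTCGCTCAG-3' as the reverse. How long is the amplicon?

Forward primer GGAATGTC is found on the top strand at positions 104–111.
Taking the reverse complement of TTTCCGTCGCTCAG gives CTGAGCGACGGAAA, found at positions 141–154 on the template; the primer anneals here to the top strand with its 3' end pointing upstream.
The product runs from position 104 to position 154, so its length is 154 − 104 + 1 = 51 bp.

51 bp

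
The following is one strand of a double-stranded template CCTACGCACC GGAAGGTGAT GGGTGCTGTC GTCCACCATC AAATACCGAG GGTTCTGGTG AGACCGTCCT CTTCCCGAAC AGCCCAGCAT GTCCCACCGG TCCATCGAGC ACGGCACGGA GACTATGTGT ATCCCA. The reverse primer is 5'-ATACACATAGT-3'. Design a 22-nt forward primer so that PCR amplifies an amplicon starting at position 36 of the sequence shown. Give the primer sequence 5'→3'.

5'-CCATCAAATACCGAGGGTTCTG-3'

The reverse primer's reverse complement ACTATGTGTAT matches the template at positions 122–132; the product starts at position 36.
The forward primer is identical to the top strand over positions 36–57: CCATCAAATACCGAGGGTTCTG.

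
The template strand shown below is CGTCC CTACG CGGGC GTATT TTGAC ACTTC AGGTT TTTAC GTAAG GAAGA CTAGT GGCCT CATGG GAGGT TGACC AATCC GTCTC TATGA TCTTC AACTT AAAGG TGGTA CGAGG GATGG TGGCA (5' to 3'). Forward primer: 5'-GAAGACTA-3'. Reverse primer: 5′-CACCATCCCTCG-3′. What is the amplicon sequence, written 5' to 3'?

5'-GAAGACTAGTGGCCTCATGGGAGGTTGACCAATCCGTCTCTATGATCTTCAACTTAAAGGTGGTACGAGGGATGGTG-3'

The forward primer matches the template at positions 46–53.
The reverse primer's reverse complement is CGAGGGATGGTG, which matches the template at positions 111–122.
The product is the template from position 46 through 122 (77 bp).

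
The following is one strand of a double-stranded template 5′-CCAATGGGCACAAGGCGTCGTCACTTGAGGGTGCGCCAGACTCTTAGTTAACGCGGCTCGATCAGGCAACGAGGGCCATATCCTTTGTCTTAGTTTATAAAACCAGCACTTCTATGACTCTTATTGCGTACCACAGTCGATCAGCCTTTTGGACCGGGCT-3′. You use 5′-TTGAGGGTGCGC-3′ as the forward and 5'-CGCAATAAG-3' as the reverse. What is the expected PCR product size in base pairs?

104 bp

The forward primer matches the template at positions 25–36.
Reverse complement of the reverse primer: CTTATTGCG. This occurs on the top strand at positions 120–128.
The product runs from position 25 to position 128, so its length is 128 − 25 + 1 = 104 bp.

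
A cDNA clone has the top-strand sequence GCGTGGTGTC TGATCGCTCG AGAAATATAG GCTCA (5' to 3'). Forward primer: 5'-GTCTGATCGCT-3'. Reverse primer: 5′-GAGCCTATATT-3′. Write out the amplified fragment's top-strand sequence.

5'-GTCTGATCGCTCGAGAAATATAGGCTC-3'

Scanning the template, GTCTGATCGCT occurs at positions 8–18; this primer anneals to the bottom strand there with its 3' end pointing downstream.
Taking the reverse complement of GAGCCTATATT gives AATATAGGCTC, found at positions 24–34 on the template; the primer anneals here to the top strand with its 3' end pointing upstream.
The product is the template from position 8 through 34 (27 bp).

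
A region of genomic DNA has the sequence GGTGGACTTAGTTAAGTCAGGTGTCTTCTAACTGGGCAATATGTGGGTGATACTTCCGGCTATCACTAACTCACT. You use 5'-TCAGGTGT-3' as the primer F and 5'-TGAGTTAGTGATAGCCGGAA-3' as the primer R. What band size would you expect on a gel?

Scanning the template, TCAGGTGT occurs at positions 17–24; this primer anneals to the bottom strand there with its 3' end pointing downstream.
The reverse primer's reverse complement is TTCCGGCTATCACTAACTCA, which matches the template at positions 54–73.
Product length = (reverse-primer end) − (forward-primer start) + 1 = 73 − 17 + 1 = 57 bp.

57 bp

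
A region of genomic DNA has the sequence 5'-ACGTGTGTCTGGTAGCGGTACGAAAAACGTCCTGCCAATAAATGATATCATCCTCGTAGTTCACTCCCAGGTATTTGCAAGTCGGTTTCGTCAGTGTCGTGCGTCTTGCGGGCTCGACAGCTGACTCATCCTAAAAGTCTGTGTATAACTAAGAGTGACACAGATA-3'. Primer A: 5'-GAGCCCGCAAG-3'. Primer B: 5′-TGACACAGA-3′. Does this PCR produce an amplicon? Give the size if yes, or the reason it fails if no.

No product — the primers' 3' ends point away from each other.

Primer A (GAGCCCGCAAG) has reverse complement CTTGCGGGCTC, which matches the top strand at positions 105–115; primer A anneals to the top strand there with its 3' end pointing upstream toward position 105.
Primer B (TGACACAGA) matches the top strand directly at positions 156–164; it anneals to the bottom strand with its 3' end pointing downstream toward position 164.
The 3' ends diverge (primer A extends toward position 1, primer B toward position 166), so the primers never converge on a shared product.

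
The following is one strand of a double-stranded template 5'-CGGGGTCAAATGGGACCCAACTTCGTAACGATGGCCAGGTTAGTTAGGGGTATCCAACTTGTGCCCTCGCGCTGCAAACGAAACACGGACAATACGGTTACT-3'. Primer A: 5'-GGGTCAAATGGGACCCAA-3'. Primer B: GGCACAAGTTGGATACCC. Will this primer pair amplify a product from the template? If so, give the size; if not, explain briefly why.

Yes — a 63 bp product.

Primer A (GGGTCAAATGGGACCCAA) matches the top strand at positions 3–20; it acts as a forward primer.
Primer B's reverse complement is GGGTATCCAACTTGTGCC, matching the top strand at positions 48–65; it acts as a reverse primer.
The 3' ends face each other across positions 3–65, giving a 63 bp product.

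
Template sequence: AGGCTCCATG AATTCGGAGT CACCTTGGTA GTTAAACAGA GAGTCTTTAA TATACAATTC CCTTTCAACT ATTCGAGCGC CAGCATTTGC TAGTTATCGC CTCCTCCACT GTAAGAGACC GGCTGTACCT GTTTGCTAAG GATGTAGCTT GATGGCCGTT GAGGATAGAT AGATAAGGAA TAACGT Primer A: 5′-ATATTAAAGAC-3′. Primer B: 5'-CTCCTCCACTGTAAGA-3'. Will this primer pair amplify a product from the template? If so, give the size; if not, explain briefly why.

No product — the primers' 3' ends point away from each other.

Primer A (ATATTAAAGAC) has reverse complement GTCTTTAATAT, which matches the top strand at positions 43–53; primer A anneals to the top strand there with its 3' end pointing upstream toward position 43.
Primer B (CTCCTCCACTGTAAGA) matches the top strand directly at positions 101–116; it anneals to the bottom strand with its 3' end pointing downstream toward position 116.
The 3' ends diverge (primer A extends toward position 1, primer B toward position 186), so the primers never converge on a shared product.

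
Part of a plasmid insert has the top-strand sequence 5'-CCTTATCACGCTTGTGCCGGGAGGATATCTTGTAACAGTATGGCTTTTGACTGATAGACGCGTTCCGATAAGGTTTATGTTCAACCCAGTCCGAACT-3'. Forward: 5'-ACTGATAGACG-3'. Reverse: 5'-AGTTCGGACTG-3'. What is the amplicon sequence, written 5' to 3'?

5'-ACTGATAGACGCGTTCCGATAAGGTTTATGTTCAACCCAGTCCGAACT-3'

The forward primer matches the template at positions 50–60.
Taking the reverse complement of AGTTCGGACTG gives CAGTCCGAACT, found at positions 87–97 on the template; the primer anneals here to the top strand with its 3' end pointing upstream.
The product is the template from position 50 through 97 (48 bp).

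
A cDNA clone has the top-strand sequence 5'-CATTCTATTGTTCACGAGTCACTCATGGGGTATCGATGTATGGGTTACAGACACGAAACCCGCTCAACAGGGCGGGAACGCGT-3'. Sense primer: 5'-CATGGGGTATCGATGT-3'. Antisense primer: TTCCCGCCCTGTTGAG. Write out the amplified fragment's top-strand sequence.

Scanning the template, CATGGGGTATCGATGT occurs at positions 24–39; this primer anneals to the bottom strand there with its 3' end pointing downstream.
The reverse primer's reverse complement is CTCAACAGGGCGGGAA, which matches the template at positions 63–78.
The product is the template from position 24 through 78 (55 bp).

5'-CATGGGGTATCGATGTATGGGTTACAGACACGAAACCCGCTCAACAGGGCGGGAA-3'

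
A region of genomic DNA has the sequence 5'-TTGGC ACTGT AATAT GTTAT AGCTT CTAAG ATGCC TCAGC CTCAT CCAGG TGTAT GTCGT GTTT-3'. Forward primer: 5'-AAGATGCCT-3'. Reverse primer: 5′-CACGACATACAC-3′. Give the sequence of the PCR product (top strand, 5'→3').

Scanning the template, AAGATGCCT occurs at positions 28–36; this primer anneals to the bottom strand there with its 3' end pointing downstream.
The reverse primer's reverse complement is GTGTATGTCGTG, which matches the template at positions 50–61.
The product is the template from position 28 through 61 (34 bp).

5'-AAGATGCCTCAGCCTCATCCAGGTGTATGTCGTG-3'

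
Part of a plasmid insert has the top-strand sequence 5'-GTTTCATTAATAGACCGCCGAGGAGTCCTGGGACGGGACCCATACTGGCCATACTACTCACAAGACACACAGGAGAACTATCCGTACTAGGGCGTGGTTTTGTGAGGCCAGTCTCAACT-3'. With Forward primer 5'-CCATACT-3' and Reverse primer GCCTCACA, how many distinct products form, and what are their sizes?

Two products: 69 bp, 60 bp

The forward primer CCATACT matches the top strand at positions 40–46, 49–55.
The reverse primer's reverse complement is TGTGAGGC, matching at positions 101–108.
Each forward site pairs with the reverse site to give a product ending at position 108: sizes 69, 60 bp.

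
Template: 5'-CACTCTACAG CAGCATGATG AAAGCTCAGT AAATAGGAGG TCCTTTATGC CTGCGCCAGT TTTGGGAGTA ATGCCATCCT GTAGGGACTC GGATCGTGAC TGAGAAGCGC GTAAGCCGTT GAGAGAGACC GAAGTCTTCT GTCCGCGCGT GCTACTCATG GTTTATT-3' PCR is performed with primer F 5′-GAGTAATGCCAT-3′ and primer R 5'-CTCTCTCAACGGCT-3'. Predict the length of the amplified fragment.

62 bp

The forward primer matches the template at positions 66–77.
The reverse primer's reverse complement is AGCCGTTGAGAGAG, which matches the template at positions 114–127.
The product runs from position 66 to position 127, so its length is 127 − 66 + 1 = 62 bp.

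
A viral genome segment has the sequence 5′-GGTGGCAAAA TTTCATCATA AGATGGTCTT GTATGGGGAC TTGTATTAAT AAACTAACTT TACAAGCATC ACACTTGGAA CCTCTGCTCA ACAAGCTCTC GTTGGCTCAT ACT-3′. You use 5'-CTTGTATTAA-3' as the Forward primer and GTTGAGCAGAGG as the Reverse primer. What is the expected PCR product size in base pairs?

Forward primer CTTGTATTAA is found on the top strand at positions 40–49.
Reverse complement of the reverse primer: CCTCTGCTCAAC. This occurs on the top strand at positions 81–92.
Product length = (reverse-primer end) − (forward-primer start) + 1 = 92 − 40 + 1 = 53 bp.

53 bp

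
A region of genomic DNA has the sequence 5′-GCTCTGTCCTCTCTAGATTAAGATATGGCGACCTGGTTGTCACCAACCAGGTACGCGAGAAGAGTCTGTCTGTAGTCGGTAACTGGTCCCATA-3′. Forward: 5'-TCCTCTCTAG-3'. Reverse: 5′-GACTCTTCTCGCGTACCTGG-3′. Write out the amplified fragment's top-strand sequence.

Scanning the template, TCCTCTCTAG occurs at positions 7–16; this primer anneals to the bottom strand there with its 3' end pointing downstream.
The reverse primer's reverse complement is CCAGGTACGCGAGAAGAGTC, which matches the template at positions 47–66.
The product is the template from position 7 through 66 (60 bp).

5'-TCCTCTCTAGATTAAGATATGGCGACCTGGTTGTCACCAACCAGGTACGCGAGAAGAGTC-3'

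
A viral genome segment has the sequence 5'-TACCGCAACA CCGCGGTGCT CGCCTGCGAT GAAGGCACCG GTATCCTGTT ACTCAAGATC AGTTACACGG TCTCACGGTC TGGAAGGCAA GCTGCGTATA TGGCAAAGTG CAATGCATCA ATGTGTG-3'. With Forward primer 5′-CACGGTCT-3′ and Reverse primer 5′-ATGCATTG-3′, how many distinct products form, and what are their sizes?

The forward primer CACGGTCT matches the top strand at positions 66–73, 74–81.
The reverse primer's reverse complement is CAATGCAT, matching at positions 111–118.
Each forward site pairs with the reverse site to give a product ending at position 118: sizes 53, 45 bp.

Two products: 53 bp, 45 bp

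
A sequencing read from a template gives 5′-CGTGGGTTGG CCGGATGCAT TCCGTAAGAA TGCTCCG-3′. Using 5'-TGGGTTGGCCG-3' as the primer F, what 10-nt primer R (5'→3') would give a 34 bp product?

5'-GGAGCATTCT-3'

The forward primer binds at positions 3–13, so a 34 bp product ends at position 3 + 34 − 1 = 36.
The reverse primer anneals to the top strand over positions 27–36, i.e. to AGAATGCTCC.
Its sequence written 5'→3' is the reverse complement: GGAGCATTCT.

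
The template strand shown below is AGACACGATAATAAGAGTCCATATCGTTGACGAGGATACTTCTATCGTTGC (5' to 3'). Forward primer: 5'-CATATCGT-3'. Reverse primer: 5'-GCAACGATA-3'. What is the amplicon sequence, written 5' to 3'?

The forward primer matches the template at positions 20–27.
The reverse primer's reverse complement is TATCGTTGC, which matches the template at positions 43–51.
The product is the template from position 20 through 51 (32 bp).

5'-CATATCGTTGACGAGGATACTTCTATCGTTGC-3'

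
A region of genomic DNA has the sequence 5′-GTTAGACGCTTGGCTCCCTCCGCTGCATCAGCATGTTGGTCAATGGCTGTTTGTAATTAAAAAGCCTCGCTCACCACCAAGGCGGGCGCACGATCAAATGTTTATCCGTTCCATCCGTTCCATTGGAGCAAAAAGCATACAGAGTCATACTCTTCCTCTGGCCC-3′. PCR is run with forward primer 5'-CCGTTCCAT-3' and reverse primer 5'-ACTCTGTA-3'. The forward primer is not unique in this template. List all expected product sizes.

40 bp, 31 bp

The forward primer CCGTTCCAT matches the top strand at positions 106–114, 115–123.
The reverse primer's reverse complement is TACAGAGT, matching at positions 138–145.
Each forward site pairs with the reverse site to give a product ending at position 145: sizes 40, 31 bp.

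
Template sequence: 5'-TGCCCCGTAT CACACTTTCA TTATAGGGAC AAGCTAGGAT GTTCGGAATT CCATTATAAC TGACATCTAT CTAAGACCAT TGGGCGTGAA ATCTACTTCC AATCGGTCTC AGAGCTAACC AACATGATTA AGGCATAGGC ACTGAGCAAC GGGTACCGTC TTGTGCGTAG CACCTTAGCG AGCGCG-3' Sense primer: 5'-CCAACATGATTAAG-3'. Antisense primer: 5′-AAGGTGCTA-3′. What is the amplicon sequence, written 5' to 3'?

5'-CCAACATGATTAAGGCATAGGCACTGAGCAACGGGTACCGTCTTGTGCGTAGCACCTT-3'

The forward primer matches the template at positions 119–132.
Taking the reverse complement of AAGGTGCTA gives TAGCACCTT, found at positions 168–176 on the template; the primer anneals here to the top strand with its 3' end pointing upstream.
The product is the template from position 119 through 176 (58 bp).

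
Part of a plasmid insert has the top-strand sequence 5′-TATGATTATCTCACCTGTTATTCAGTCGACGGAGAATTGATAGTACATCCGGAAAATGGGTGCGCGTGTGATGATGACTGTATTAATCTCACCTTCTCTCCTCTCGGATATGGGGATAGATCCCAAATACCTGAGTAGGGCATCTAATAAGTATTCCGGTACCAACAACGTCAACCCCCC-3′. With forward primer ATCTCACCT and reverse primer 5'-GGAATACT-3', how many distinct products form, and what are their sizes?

The forward primer ATCTCACCT matches the top strand at positions 8–16, 86–94.
The reverse primer's reverse complement is AGTATTCC, matching at positions 150–157.
Each forward site pairs with the reverse site to give a product ending at position 157: sizes 150, 72 bp.

Two products: 150 bp, 72 bp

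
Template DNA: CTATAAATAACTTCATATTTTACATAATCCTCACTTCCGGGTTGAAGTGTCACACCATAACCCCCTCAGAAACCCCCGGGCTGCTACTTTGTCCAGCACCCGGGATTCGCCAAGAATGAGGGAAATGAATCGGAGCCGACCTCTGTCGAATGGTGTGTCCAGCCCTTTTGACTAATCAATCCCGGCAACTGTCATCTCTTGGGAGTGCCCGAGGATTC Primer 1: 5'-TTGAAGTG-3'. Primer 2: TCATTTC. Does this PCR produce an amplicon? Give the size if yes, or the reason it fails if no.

Primer 1 (TTGAAGTG) matches the top strand at positions 42–49; it acts as a forward primer.
Primer 2's reverse complement is GAAATGA, matching the top strand at positions 122–128; it acts as a reverse primer.
The 3' ends face each other across positions 42–128, giving an 87 bp product.

Yes — an 87 bp product.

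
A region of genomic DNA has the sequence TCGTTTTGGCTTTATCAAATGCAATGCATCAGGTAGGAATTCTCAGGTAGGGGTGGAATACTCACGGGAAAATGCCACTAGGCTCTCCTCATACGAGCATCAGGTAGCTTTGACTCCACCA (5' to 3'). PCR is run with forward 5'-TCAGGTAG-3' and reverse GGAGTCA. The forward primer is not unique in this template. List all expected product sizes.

The forward primer TCAGGTAG matches the top strand at positions 29–36, 43–50, 100–107.
The reverse primer's reverse complement is TGACTCC, matching at positions 111–117.
Each forward site pairs with the reverse site to give a product ending at position 117: sizes 89, 75, 18 bp.

89 bp, 75 bp, 18 bp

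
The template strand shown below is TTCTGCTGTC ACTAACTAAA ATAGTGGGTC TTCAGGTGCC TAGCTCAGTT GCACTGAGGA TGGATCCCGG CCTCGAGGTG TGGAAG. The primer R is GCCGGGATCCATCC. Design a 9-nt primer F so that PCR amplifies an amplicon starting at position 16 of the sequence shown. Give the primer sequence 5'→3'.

The reverse primer's reverse complement GGATGGATCCCGGC matches the template at positions 58–71; the product starts at position 16.
The forward primer is identical to the top strand over positions 16–24: CTAAAATAG.

5'-CTAAAATAG-3'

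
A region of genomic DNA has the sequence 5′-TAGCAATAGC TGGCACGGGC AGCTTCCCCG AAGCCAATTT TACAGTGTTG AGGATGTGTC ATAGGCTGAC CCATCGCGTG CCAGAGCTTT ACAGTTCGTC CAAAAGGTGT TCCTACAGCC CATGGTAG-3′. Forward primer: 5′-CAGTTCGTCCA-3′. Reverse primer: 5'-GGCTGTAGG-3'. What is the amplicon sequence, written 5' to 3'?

The forward primer matches the template at positions 92–102.
The reverse primer's reverse complement is CCTACAGCC, which matches the template at positions 112–120.
The product is the template from position 92 through 120 (29 bp).

5'-CAGTTCGTCCAAAAGGTGTTCCTACAGCC-3'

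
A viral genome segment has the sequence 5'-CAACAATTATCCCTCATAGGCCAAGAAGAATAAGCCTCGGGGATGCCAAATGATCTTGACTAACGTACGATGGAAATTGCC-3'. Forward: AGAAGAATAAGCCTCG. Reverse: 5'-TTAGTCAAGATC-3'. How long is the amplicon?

The forward primer matches the template at positions 24–39.
Taking the reverse complement of TTAGTCAAGATC gives GATCTTGACTAA, found at positions 52–63 on the template; the primer anneals here to the top strand with its 3' end pointing upstream.
The product runs from position 24 to position 63, so its length is 63 − 24 + 1 = 40 bp.

40 bp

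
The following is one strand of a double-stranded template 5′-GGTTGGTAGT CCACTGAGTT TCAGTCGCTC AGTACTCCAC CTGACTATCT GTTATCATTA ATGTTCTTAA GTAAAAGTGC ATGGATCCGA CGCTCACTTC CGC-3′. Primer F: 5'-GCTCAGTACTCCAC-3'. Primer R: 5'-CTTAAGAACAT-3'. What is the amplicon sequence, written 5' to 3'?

5'-GCTCAGTACTCCACCTGACTATCTGTTATCATTAATGTTCTTAAG-3'

Scanning the template, GCTCAGTACTCCAC occurs at positions 27–40; this primer anneals to the bottom strand there with its 3' end pointing downstream.
Reverse complement of the reverse primer: ATGTTCTTAAG. This occurs on the top strand at positions 61–71.
The product is the template from position 27 through 71 (45 bp).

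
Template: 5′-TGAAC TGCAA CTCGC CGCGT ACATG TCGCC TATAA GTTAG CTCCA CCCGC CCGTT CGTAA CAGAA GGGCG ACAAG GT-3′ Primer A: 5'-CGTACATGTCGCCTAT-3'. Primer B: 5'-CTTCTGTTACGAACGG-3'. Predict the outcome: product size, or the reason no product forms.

Primer A (CGTACATGTCGCCTAT) matches the top strand at positions 18–33; it acts as a forward primer.
Primer B's reverse complement is CCGTTCGTAACAGAAG, matching the top strand at positions 51–66; it acts as a reverse primer.
The 3' ends face each other across positions 18–66, giving a 49 bp product.

Yes — a 49 bp product.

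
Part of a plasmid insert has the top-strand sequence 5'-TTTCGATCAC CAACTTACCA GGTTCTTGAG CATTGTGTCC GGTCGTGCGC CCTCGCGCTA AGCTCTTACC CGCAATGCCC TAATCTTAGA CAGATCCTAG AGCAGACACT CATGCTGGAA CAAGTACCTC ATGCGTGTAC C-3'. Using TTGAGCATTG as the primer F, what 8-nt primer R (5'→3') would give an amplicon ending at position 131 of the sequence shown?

5'-TGAGGTAC-3'

The forward primer binds at positions 26–35; the product's 3' end on the top strand is position 131.
The reverse primer anneals to the top strand over positions 124–131, i.e. to GTACCTCA.
Its sequence written 5'→3' is the reverse complement: TGAGGTAC.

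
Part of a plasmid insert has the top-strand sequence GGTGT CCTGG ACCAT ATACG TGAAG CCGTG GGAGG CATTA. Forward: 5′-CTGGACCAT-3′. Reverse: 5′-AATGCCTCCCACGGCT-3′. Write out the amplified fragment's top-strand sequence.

5'-CTGGACCATATACGTGAAGCCGTGGGAGGCATT-3'

Forward primer CTGGACCAT is found on the top strand at positions 7–15.
Reverse complement of the reverse primer: AGCCGTGGGAGGCATT. This occurs on the top strand at positions 24–39.
The product is the template from position 7 through 39 (33 bp).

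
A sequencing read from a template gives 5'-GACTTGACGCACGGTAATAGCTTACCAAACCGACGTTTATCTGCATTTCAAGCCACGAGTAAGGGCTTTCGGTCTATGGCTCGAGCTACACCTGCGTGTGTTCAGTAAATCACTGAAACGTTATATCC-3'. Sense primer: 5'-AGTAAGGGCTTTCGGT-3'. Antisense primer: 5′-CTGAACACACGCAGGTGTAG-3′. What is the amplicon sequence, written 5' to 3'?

5'-AGTAAGGGCTTTCGGTCTATGGCTCGAGCTACACCTGCGTGTGTTCAG-3'

Scanning the template, AGTAAGGGCTTTCGGT occurs at positions 58–73; this primer anneals to the bottom strand there with its 3' end pointing downstream.
Reverse complement of the reverse primer: CTACACCTGCGTGTGTTCAG. This occurs on the top strand at positions 86–105.
The product is the template from position 58 through 105 (48 bp).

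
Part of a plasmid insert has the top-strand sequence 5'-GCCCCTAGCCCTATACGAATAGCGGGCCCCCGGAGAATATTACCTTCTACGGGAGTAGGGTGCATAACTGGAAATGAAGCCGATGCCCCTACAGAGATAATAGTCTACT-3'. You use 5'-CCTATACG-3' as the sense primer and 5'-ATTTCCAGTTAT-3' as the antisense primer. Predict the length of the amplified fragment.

66 bp

The forward primer matches the template at positions 10–17.
Taking the reverse complement of ATTTCCAGTTAT gives ATAACTGGAAAT, found at positions 64–75 on the template; the primer anneals here to the top strand with its 3' end pointing upstream.
Amplicon spans positions 10–75: 66 bp.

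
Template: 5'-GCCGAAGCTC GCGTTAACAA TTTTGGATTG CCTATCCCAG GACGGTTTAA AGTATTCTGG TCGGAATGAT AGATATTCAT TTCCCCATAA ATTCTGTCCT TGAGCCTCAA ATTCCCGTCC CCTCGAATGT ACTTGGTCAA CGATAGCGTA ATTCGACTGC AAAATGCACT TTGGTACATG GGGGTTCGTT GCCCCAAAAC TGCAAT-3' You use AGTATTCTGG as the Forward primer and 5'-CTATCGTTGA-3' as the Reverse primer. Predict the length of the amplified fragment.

Scanning the template, AGTATTCTGG occurs at positions 51–60; this primer anneals to the bottom strand there with its 3' end pointing downstream.
Reverse complement of the reverse primer: TCAACGATAG. This occurs on the top strand at positions 137–146.
Product length = (reverse-primer end) − (forward-primer start) + 1 = 146 − 51 + 1 = 96 bp.

96 bp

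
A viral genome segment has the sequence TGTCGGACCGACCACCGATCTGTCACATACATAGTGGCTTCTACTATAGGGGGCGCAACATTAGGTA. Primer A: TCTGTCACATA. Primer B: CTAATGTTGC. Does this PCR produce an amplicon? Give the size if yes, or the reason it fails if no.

Primer A (TCTGTCACATA) matches the top strand at positions 19–29; it acts as a forward primer.
Primer B's reverse complement is GCAACATTAG, matching the top strand at positions 55–64; it acts as a reverse primer.
The 3' ends face each other across positions 19–64, giving a 46 bp product.

Yes — a 46 bp product.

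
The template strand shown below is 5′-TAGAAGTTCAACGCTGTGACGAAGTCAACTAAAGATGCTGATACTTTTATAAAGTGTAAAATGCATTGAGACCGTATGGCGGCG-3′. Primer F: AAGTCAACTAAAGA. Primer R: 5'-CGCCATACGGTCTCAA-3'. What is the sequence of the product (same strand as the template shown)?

The forward primer matches the template at positions 22–35.
The reverse primer's reverse complement is TTGAGACCGTATGGCG, which matches the template at positions 66–81.
The product is the template from position 22 through 81 (60 bp).

5'-AAGTCAACTAAAGATGCTGATACTTTTATAAAGTGTAAAATGCATTGAGACCGTATGGCG-3'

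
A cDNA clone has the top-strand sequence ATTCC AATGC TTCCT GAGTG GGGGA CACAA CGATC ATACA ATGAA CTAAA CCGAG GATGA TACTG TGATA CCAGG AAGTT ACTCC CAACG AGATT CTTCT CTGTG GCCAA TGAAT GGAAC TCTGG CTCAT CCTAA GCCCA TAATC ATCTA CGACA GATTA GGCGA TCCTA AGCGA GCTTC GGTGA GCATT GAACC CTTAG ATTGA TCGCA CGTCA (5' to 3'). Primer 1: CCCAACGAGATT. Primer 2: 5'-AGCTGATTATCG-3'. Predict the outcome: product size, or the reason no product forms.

No product — primer 2 has no binding site in the template.

Primer 2 (AGCTGATTATCG) does not match the top strand, and its reverse complement CGATAATCAGCT does not match either.
With no annealing site for primer 2, no amplification occurs.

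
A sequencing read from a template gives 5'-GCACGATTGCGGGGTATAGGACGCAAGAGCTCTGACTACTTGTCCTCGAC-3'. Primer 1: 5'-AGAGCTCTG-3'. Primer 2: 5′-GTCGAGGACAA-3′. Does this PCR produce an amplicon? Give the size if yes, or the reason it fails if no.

Primer 1 (AGAGCTCTG) matches the top strand at positions 26–34; it acts as a forward primer.
Primer 2's reverse complement is TTGTCCTCGAC, matching the top strand at positions 40–50; it acts as a reverse primer.
The 3' ends face each other across positions 26–50, giving a 25 bp product.

Yes — a 25 bp product.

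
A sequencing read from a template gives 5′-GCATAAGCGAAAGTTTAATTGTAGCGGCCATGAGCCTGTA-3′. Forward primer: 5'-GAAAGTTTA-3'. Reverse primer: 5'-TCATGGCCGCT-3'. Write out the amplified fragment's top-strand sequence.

Forward primer GAAAGTTTA is found on the top strand at positions 9–17.
Taking the reverse complement of TCATGGCCGCT gives AGCGGCCATGA, found at positions 23–33 on the template; the primer anneals here to the top strand with its 3' end pointing upstream.
The product is the template from position 9 through 33 (25 bp).

5'-GAAAGTTTAATTGTAGCGGCCATGA-3'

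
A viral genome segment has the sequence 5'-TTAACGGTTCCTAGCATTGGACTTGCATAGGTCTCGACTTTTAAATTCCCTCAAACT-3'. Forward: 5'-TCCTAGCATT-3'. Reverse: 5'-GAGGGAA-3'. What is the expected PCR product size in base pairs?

Scanning the template, TCCTAGCATT occurs at positions 9–18; this primer anneals to the bottom strand there with its 3' end pointing downstream.
Reverse complement of the reverse primer: TTCCCTC. This occurs on the top strand at positions 46–52.
The product runs from position 9 to position 52, so its length is 52 − 9 + 1 = 44 bp.

44 bp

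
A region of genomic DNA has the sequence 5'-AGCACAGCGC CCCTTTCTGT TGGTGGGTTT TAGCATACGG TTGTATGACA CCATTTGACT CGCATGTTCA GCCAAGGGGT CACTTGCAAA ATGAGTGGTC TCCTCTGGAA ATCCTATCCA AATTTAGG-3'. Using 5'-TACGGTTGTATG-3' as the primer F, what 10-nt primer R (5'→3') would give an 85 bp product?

5'-TGGATAGGAT-3'

The forward primer binds at positions 36–47, so an 85 bp product ends at position 36 + 85 − 1 = 120.
The reverse primer anneals to the top strand over positions 111–120, i.e. to ATCCTATCCA.
Its sequence written 5'→3' is the reverse complement: TGGATAGGAT.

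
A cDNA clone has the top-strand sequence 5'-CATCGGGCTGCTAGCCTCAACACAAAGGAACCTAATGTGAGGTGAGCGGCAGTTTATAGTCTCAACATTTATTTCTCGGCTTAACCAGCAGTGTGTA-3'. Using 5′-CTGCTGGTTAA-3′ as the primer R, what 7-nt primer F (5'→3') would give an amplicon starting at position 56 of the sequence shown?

5'-ATAGTCT-3'

The reverse primer's reverse complement TTAACCAGCAG matches the template at positions 81–91; the product starts at position 56.
The forward primer is identical to the top strand over positions 56–62: ATAGTCT.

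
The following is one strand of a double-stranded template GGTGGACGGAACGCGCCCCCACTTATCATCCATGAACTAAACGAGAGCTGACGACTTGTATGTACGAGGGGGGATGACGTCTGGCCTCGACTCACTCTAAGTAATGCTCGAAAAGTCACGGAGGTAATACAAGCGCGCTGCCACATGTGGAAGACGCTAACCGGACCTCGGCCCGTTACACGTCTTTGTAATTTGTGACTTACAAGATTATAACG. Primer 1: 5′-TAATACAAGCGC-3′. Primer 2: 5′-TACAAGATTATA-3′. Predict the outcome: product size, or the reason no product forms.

Primer 1 (TAATACAAGCGC) matches the top strand at positions 125–136 (3' end points downstream).
Primer 2 (TACAAGATTATA) also matches the top strand directly, at positions 201–212 — its reverse complement TATAATCTTGTA is not present.
Both primers anneal to the bottom strand with 3' ends pointing the same way, so neither can prime synthesis back toward the other.

No product — both primers anneal to the same strand and extend in the same direction.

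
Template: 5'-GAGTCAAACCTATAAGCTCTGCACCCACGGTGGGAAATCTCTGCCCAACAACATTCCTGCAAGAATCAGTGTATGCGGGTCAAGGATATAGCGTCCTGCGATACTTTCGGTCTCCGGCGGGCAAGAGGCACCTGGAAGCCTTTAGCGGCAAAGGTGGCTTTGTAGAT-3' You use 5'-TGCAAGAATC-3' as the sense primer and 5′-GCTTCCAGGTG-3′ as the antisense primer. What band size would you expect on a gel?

82 bp

Scanning the template, TGCAAGAATC occurs at positions 58–67; this primer anneals to the bottom strand there with its 3' end pointing downstream.
The reverse primer's reverse complement is CACCTGGAAGC, which matches the template at positions 129–139.
Amplicon spans positions 58–139: 82 bp.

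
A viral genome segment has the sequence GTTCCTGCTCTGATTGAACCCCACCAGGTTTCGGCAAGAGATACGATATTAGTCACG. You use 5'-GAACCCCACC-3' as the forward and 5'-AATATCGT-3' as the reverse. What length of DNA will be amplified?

Scanning the template, GAACCCCACC occurs at positions 16–25; this primer anneals to the bottom strand there with its 3' end pointing downstream.
Taking the reverse complement of AATATCGT gives ACGATATT, found at positions 43–50 on the template; the primer anneals here to the top strand with its 3' end pointing upstream.
Amplicon spans positions 16–50: 35 bp.

35 bp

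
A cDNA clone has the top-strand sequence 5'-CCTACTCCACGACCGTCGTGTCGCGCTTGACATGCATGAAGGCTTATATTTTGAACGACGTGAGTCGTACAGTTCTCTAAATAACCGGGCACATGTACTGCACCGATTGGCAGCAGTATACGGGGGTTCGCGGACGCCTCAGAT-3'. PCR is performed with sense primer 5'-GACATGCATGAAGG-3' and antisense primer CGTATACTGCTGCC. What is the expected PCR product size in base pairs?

Scanning the template, GACATGCATGAAGG occurs at positions 29–42; this primer anneals to the bottom strand there with its 3' end pointing downstream.
Taking the reverse complement of CGTATACTGCTGCC gives GGCAGCAGTATACG, found at positions 109–122 on the template; the primer anneals here to the top strand with its 3' end pointing upstream.
The product runs from position 29 to position 122, so its length is 122 − 29 + 1 = 94 bp.

94 bp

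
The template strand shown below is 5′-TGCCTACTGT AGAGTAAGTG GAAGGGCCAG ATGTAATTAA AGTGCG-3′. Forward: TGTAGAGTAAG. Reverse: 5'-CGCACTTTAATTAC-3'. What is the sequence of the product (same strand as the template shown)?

Scanning the template, TGTAGAGTAAG occurs at positions 8–18; this primer anneals to the bottom strand there with its 3' end pointing downstream.
Reverse complement of the reverse primer: GTAATTAAAGTGCG. This occurs on the top strand at positions 33–46.
The product is the template from position 8 through 46 (39 bp).

5'-TGTAGAGTAAGTGGAAGGGCCAGATGTAATTAAAGTGCG-3'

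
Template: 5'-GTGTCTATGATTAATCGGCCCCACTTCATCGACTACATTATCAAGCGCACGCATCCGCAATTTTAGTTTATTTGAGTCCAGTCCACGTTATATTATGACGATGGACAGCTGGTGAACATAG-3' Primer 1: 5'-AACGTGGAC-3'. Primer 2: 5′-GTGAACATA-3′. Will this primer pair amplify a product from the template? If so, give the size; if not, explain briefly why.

No product — the primers' 3' ends point away from each other.

Primer 1 (AACGTGGAC) has reverse complement GTCCACGTT, which matches the top strand at positions 81–89; primer 1 anneals to the top strand there with its 3' end pointing upstream toward position 81.
Primer 2 (GTGAACATA) matches the top strand directly at positions 112–120; it anneals to the bottom strand with its 3' end pointing downstream toward position 120.
The 3' ends diverge (primer 1 extends toward position 1, primer 2 toward position 121), so the primers never converge on a shared product.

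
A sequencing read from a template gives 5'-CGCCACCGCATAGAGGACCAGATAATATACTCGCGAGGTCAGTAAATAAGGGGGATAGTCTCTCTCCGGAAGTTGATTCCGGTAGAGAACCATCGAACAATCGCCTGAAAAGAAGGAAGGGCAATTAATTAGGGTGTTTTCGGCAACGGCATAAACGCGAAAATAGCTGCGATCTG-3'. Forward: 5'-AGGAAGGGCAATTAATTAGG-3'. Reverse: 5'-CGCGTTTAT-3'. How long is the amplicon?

46 bp

Scanning the template, AGGAAGGGCAATTAATTAGG occurs at positions 114–133; this primer anneals to the bottom strand there with its 3' end pointing downstream.
The reverse primer's reverse complement is ATAAACGCG, which matches the template at positions 151–159.
The product runs from position 114 to position 159, so its length is 159 − 114 + 1 = 46 bp.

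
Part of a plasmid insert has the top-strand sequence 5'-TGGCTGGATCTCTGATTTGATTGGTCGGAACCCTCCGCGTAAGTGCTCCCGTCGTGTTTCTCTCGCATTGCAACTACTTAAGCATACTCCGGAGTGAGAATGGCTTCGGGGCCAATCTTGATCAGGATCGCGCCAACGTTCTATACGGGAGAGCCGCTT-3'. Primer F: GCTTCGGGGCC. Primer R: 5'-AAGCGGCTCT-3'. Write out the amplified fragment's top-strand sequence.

The forward primer matches the template at positions 103–113.
The reverse primer's reverse complement is AGAGCCGCTT, which matches the template at positions 150–159.
The product is the template from position 103 through 159 (57 bp).

5'-GCTTCGGGGCCAATCTTGATCAGGATCGCGCCAACGTTCTATACGGGAGAGCCGCTT-3'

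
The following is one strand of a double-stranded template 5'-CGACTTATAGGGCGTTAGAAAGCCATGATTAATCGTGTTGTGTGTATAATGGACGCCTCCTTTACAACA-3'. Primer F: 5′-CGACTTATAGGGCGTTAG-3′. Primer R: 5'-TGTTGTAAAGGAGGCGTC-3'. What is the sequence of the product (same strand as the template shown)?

Scanning the template, CGACTTATAGGGCGTTAG occurs at positions 1–18; this primer anneals to the bottom strand there with its 3' end pointing downstream.
The reverse primer's reverse complement is GACGCCTCCTTTACAACA, which matches the template at positions 52–69.
The product is the template from position 1 through 69 (69 bp).

5'-CGACTTATAGGGCGTTAGAAAGCCATGATTAATCGTGTTGTGTGTATAATGGACGCCTCCTTTACAACA-3'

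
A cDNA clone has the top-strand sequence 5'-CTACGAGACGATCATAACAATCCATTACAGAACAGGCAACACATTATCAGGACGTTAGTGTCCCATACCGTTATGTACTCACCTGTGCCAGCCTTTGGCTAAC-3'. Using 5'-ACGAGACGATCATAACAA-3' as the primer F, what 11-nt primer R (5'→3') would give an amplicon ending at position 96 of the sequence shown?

5'-AAAGGCTGGCA-3'

The forward primer binds at positions 3–20; the product's 3' end on the top strand is position 96.
The reverse primer anneals to the top strand over positions 86–96, i.e. to TGCCAGCCTTT.
Its sequence written 5'→3' is the reverse complement: AAAGGCTGGCA.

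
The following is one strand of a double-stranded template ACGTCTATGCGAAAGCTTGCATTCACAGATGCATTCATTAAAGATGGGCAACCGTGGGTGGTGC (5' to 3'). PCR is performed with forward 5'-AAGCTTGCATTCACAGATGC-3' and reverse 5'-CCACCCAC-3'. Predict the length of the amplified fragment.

Scanning the template, AAGCTTGCATTCACAGATGC occurs at positions 13–32; this primer anneals to the bottom strand there with its 3' end pointing downstream.
Taking the reverse complement of CCACCCAC gives GTGGGTGG, found at positions 54–61 on the template; the primer anneals here to the top strand with its 3' end pointing upstream.
The product runs from position 13 to position 61, so its length is 61 − 13 + 1 = 49 bp.

49 bp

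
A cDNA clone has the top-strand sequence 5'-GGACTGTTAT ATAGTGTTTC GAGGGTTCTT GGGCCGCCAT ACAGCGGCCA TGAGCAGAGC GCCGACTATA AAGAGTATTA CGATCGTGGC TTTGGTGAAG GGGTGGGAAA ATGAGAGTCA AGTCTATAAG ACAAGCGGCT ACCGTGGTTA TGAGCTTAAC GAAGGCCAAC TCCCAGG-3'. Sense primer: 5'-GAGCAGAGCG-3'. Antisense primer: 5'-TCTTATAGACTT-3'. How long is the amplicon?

80 bp

Forward primer GAGCAGAGCG is found on the top strand at positions 52–61.
Reverse complement of the reverse primer: AAGTCTATAAGA. This occurs on the top strand at positions 120–131.
Amplicon spans positions 52–131: 80 bp.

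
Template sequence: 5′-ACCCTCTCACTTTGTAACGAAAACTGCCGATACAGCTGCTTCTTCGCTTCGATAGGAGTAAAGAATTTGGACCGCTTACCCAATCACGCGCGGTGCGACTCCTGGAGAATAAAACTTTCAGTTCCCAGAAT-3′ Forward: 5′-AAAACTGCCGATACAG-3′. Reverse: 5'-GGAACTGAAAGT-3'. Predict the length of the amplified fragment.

The forward primer matches the template at positions 20–35.
The reverse primer's reverse complement is ACTTTCAGTTCC, which matches the template at positions 114–125.
The product runs from position 20 to position 125, so its length is 125 − 20 + 1 = 106 bp.

106 bp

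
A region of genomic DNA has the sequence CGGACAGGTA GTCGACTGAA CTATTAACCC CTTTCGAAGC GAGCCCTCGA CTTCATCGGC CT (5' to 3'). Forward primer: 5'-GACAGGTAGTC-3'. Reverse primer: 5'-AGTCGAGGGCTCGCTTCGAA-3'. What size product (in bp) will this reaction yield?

Scanning the template, GACAGGTAGTC occurs at positions 3–13; this primer anneals to the bottom strand there with its 3' end pointing downstream.
Taking the reverse complement of AGTCGAGGGCTCGCTTCGAA gives TTCGAAGCGAGCCCTCGACT, found at positions 33–52 on the template; the primer anneals here to the top strand with its 3' end pointing upstream.
The product runs from position 3 to position 52, so its length is 52 − 3 + 1 = 50 bp.

50 bp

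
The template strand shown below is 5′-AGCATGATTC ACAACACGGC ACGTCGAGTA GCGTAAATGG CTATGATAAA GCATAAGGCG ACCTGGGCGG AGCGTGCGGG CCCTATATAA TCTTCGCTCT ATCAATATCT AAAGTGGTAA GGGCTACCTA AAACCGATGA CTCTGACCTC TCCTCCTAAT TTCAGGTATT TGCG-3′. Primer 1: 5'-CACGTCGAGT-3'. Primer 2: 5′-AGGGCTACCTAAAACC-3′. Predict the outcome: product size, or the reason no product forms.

Primer 1 (CACGTCGAGT) matches the top strand at positions 20–29 (3' end points downstream).
Primer 2 (AGGGCTACCTAAAACC) also matches the top strand directly, at positions 120–135 — its reverse complement GGTTTTAGGTAGCCCT is not present.
Both primers anneal to the bottom strand with 3' ends pointing the same way, so neither can prime synthesis back toward the other.

No product — both primers anneal to the same strand and extend in the same direction.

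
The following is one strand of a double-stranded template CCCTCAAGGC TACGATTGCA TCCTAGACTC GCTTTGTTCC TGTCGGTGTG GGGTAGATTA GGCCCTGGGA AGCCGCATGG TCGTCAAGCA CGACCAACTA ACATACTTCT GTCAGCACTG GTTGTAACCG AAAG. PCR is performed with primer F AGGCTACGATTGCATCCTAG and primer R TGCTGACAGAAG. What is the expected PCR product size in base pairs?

111 bp

Scanning the template, AGGCTACGATTGCATCCTAG occurs at positions 7–26; this primer anneals to the bottom strand there with its 3' end pointing downstream.
The reverse primer's reverse complement is CTTCTGTCAGCA, which matches the template at positions 106–117.
Product length = (reverse-primer end) − (forward-primer start) + 1 = 117 − 7 + 1 = 111 bp.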